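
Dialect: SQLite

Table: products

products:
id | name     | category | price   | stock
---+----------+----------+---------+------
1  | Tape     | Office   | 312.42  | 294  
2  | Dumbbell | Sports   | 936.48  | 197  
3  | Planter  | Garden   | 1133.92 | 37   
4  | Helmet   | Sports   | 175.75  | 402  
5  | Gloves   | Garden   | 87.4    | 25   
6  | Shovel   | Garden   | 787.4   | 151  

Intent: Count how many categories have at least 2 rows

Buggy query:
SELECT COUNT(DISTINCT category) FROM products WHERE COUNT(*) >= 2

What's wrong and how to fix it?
Bug: WHERE filters individual rows, not groups, so a group-level COUNT is invalid there

Fix: Use a subquery that GROUPs and filters with HAVING, then count its rows

Corrected query:
SELECT COUNT(*) FROM (SELECT category FROM products GROUP BY category HAVING COUNT(*) >= 2)

Result:
COUNT(*)
--------
2       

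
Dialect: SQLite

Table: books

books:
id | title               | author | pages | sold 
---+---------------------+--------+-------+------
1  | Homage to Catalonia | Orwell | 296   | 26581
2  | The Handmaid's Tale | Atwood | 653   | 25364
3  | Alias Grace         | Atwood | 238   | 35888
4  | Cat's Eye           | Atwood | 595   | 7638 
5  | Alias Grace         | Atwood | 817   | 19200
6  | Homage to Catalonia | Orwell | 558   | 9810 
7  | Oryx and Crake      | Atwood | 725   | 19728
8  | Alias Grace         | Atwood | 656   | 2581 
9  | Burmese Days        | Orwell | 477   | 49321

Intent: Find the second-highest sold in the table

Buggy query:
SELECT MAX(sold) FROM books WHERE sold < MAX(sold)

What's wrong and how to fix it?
Bug: MAX(sold) on the right of the comparison is an aggregate-in-WHERE error

Fix: Compute the overall MAX in a subquery, then take MAX of rows below it

Corrected query:
SELECT MAX(sold) FROM books WHERE sold < (SELECT MAX(sold) FROM books)

Result:
MAX(sold)
---------
35888    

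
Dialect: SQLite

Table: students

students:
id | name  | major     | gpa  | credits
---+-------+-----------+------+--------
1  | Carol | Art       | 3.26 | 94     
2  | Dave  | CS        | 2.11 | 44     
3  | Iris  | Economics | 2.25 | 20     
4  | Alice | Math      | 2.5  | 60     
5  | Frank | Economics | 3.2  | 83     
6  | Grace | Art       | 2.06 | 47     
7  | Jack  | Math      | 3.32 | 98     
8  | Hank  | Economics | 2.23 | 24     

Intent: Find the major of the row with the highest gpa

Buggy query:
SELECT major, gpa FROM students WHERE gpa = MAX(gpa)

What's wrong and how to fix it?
Bug: WHERE is evaluated per row; an aggregate over the whole table isn't defined there

Fix: Wrap MAX in a scalar subquery so WHERE compares against a single value

Corrected query:
SELECT major, gpa FROM students WHERE gpa = (SELECT MAX(gpa) FROM students)

Result:
major | gpa 
------+-----
Math  | 3.32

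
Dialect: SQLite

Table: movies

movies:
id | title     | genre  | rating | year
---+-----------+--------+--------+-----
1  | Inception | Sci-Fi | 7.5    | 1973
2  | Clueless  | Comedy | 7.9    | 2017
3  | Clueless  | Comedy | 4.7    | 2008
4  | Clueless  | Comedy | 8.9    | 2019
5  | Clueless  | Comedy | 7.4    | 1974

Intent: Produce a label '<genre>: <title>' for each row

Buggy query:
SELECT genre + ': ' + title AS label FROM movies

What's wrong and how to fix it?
Bug: SQLite uses || for string concatenation; + coerces text to numbers (yielding 0)

Fix: Use the || operator for string concatenation

Corrected query:
SELECT genre || ': ' || title AS label FROM movies

Result:
label            
-----------------
Sci-Fi: Inception
Comedy: Clueless 
Comedy: Clueless 
Comedy: Clueless 
Comedy: Clueless 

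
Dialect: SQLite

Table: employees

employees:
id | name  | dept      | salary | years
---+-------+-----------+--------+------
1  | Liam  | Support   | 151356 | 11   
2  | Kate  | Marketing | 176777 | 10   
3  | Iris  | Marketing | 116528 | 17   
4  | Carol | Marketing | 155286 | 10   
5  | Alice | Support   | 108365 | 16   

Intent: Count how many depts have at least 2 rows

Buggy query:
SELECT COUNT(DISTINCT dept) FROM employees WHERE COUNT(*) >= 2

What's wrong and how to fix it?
Bug: WHERE filters individual rows, not groups, so a group-level COUNT is invalid there

Fix: Use a subquery that GROUPs and filters with HAVING, then count its rows

Corrected query:
SELECT COUNT(*) FROM (SELECT dept FROM employees GROUP BY dept HAVING COUNT(*) >= 2)

Result:
COUNT(*)
--------
2       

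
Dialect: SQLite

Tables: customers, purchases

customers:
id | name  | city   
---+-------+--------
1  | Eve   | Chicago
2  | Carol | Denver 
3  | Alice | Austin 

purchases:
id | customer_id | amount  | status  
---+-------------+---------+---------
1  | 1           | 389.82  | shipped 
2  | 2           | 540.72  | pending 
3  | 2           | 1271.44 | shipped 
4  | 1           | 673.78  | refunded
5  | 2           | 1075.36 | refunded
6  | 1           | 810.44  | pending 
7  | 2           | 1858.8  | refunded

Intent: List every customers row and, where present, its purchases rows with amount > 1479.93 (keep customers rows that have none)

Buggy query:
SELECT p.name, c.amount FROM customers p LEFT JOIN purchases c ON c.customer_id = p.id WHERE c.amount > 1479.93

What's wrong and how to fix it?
Bug: Filtering c.amount in WHERE discards the NULL rows produced by LEFT JOIN, turning it into an inner join

Fix: Put 'c.amount > 1479.93' in the JOIN's ON clause instead of WHERE

Corrected query:
SELECT p.name, c.amount FROM customers p LEFT JOIN purchases c ON c.customer_id = p.id AND c.amount > 1479.93

Result:
name  | amount
------+-------
Eve   | NULL  
Carol | 1858.8
Alice | NULL  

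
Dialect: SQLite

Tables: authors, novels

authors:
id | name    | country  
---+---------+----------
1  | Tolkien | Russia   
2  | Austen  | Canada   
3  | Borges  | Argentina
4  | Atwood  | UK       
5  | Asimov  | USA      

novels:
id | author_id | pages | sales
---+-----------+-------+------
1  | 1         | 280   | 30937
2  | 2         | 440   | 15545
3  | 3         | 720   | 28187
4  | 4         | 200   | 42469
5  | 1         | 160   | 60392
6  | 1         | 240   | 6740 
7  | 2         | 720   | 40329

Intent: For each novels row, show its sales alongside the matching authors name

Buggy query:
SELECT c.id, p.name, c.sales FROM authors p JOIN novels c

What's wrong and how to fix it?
Bug: Missing join condition: each novels row is matched to all authors rows instead of just its own

Fix: Add ON c.author_id = p.id to the JOIN

Corrected query:
SELECT c.id, p.name, c.sales FROM authors p JOIN novels c ON c.author_id = p.id

Result:
id | name    | sales
---+---------+------
1  | Tolkien | 30937
2  | Austen  | 15545
3  | Borges  | 28187
4  | Atwood  | 42469
5  | Tolkien | 60392
6  | Tolkien | 6740 
7  | Austen  | 40329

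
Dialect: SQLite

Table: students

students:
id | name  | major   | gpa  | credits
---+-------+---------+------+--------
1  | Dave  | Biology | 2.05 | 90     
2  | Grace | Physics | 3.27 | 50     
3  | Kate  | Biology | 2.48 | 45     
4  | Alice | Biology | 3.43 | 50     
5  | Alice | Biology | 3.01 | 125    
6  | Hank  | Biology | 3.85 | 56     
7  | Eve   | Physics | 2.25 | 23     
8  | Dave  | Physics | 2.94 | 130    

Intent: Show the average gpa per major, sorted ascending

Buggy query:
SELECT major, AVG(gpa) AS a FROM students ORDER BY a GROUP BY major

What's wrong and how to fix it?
Bug: ORDER BY appears before GROUP BY; SQL clause order requires GROUP BY first

Fix: Reorder: SELECT … FROM … GROUP BY … ORDER BY …

Corrected query:
SELECT major, AVG(gpa) AS a FROM students GROUP BY major ORDER BY a

Result:
major   | a    
--------+------
Physics | 2.82 
Biology | 2.964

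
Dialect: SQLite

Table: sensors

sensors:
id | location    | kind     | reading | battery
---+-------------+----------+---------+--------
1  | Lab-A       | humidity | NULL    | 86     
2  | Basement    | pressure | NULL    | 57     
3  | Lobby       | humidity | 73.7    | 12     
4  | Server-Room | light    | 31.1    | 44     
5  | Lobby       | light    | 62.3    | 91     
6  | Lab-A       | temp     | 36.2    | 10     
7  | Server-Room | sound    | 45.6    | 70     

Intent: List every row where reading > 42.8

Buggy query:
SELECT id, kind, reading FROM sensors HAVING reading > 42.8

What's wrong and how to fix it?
Bug: HAVING filters the output of aggregation, but this query has no GROUP BY and no aggregate functions, so SQLite rejects it (HAVING clause on a non-aggregate query); the condition here is per row

Fix: Replace HAVING with WHERE since the condition applies to individual rows

Corrected query:
SELECT id, kind, reading FROM sensors WHERE reading > 42.8

Result:
id | kind     | reading
---+----------+--------
3  | humidity | 73.7   
5  | light    | 62.3   
7  | sound    | 45.6   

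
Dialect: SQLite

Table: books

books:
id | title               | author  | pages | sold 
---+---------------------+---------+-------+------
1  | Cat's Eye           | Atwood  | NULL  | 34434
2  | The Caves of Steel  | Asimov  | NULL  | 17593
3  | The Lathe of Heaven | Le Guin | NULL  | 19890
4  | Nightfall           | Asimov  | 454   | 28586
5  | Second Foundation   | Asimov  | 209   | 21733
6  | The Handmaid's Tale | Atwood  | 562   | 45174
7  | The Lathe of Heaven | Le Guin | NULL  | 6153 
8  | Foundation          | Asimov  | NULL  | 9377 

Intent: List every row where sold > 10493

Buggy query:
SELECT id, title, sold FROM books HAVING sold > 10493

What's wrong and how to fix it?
Bug: This is a non-aggregate query (no GROUP BY, no aggregates), so in SQLite the HAVING clause is invalid here; a row-level condition belongs in WHERE

Fix: Replace HAVING with WHERE since the condition applies to individual rows

Corrected query:
SELECT id, title, sold FROM books WHERE sold > 10493

Result:
id | title               | sold 
---+---------------------+------
1  | Cat's Eye           | 34434
2  | The Caves of Steel  | 17593
3  | The Lathe of Heaven | 19890
4  | Nightfall           | 28586
5  | Second Foundation   | 21733
6  | The Handmaid's Tale | 45174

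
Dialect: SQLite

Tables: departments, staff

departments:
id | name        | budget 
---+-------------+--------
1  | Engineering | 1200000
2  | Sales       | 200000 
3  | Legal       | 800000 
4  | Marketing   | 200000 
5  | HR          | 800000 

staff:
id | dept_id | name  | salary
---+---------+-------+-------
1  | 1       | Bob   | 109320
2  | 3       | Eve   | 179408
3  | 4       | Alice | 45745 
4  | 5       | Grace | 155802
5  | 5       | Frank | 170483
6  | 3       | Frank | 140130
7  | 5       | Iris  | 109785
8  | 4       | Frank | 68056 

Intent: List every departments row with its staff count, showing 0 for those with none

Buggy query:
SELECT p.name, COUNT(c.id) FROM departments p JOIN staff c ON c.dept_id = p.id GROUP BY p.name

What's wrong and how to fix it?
Bug: INNER JOIN drops departments rows that have no matching staff rows

Fix: Switch to LEFT JOIN to retain unmatched parent rows

Corrected query:
SELECT p.name, COUNT(c.id) FROM departments p LEFT JOIN staff c ON c.dept_id = p.id GROUP BY p.name

Result:
name        | COUNT(c.id)
------------+------------
Engineering | 1          
HR          | 3          
Legal       | 2          
Marketing   | 2          
Sales       | 0          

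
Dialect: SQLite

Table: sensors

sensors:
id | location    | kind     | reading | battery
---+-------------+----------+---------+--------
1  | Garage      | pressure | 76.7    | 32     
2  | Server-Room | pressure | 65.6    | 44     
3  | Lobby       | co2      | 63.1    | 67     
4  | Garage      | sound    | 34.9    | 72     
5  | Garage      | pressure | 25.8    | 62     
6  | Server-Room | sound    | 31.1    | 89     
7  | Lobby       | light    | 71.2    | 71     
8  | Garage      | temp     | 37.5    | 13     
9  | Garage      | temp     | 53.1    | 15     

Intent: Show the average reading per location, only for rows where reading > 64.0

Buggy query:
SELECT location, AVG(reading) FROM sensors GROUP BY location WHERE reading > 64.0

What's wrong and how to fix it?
Bug: Row-level WHERE must come before GROUP BY in the clause order

Fix: Move the WHERE clause before GROUP BY

Corrected query:
SELECT location, AVG(reading) FROM sensors WHERE reading > 64.0 GROUP BY location

Result:
location    | AVG(reading)
------------+-------------
Garage      | 76.7        
Lobby       | 71.2        
Server-Room | 65.6        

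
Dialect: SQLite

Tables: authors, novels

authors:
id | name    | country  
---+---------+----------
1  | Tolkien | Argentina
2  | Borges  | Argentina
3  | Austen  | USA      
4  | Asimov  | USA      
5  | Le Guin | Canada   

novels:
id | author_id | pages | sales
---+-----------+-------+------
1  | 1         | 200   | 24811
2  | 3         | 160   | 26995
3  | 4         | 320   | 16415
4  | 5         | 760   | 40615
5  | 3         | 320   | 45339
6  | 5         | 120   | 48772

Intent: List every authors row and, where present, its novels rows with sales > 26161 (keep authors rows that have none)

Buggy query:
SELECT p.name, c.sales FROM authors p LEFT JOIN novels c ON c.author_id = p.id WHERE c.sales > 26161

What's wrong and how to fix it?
Bug: A WHERE condition on the right-hand table after LEFT JOIN drops unmatched parents

Fix: Put 'c.sales > 26161' in the JOIN's ON clause instead of WHERE

Corrected query:
SELECT p.name, c.sales FROM authors p LEFT JOIN novels c ON c.author_id = p.id AND c.sales > 26161

Result:
name    | sales
--------+------
Tolkien | NULL 
Borges  | NULL 
Austen  | 26995
Austen  | 45339
Asimov  | NULL 
Le Guin | 40615
Le Guin | 48772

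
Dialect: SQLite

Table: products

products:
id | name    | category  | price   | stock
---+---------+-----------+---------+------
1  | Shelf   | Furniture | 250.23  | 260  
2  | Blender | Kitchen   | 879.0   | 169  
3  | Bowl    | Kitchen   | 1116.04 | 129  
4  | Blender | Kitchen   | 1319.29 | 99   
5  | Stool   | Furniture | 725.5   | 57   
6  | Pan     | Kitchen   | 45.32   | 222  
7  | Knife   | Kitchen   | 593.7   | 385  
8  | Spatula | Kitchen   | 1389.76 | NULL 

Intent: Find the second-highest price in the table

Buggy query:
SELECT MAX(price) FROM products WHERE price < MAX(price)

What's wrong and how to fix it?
Bug: The inner MAX is an aggregate inside WHERE, which is not allowed

Fix: Compute the overall MAX in a subquery, then take MAX of rows below it

Corrected query:
SELECT MAX(price) FROM products WHERE price < (SELECT MAX(price) FROM products)

Result:
MAX(price)
----------
1319.29   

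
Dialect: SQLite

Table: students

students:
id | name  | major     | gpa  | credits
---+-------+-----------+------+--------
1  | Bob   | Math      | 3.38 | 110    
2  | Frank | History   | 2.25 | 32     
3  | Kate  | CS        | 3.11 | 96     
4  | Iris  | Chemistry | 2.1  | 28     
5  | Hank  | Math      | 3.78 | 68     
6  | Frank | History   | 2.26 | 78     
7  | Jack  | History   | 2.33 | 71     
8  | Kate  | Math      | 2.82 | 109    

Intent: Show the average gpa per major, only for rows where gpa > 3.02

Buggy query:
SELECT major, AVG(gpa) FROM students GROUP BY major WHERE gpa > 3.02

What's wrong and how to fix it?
Bug: Row-level WHERE must come before GROUP BY in the clause order

Fix: Place WHERE between FROM and GROUP BY

Corrected query:
SELECT major, AVG(gpa) FROM students WHERE gpa > 3.02 GROUP BY major

Result:
major | AVG(gpa)
------+---------
CS    | 3.11    
Math  | 3.58    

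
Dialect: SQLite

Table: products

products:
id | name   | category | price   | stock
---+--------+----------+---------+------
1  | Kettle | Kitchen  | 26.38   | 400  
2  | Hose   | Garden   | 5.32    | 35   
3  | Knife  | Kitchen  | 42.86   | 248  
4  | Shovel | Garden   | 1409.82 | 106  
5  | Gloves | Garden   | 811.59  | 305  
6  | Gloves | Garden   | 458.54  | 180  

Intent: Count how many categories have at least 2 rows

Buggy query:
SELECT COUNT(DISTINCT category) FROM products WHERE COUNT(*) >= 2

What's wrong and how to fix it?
Bug: COUNT(*) cannot appear in WHERE; the per-group count doesn't exist yet

Fix: Use a subquery that GROUPs and filters with HAVING, then count its rows

Corrected query:
SELECT COUNT(*) FROM (SELECT category FROM products GROUP BY category HAVING COUNT(*) >= 2)

Result:
COUNT(*)
--------
2       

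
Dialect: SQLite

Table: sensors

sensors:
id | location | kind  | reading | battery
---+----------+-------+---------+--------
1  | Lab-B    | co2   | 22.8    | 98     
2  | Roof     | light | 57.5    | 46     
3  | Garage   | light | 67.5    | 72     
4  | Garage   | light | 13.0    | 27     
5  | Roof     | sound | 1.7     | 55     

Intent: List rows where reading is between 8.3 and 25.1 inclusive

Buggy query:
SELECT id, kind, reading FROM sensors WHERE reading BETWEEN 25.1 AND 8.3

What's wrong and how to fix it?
Bug: BETWEEN expects the lower bound first; with 25.1 AND 8.3 the range is empty

Fix: Swap the bounds so the smaller value comes first

Corrected query:
SELECT id, kind, reading FROM sensors WHERE reading BETWEEN 8.3 AND 25.1

Result:
id | kind  | reading
---+-------+--------
1  | co2   | 22.8   
4  | light | 13     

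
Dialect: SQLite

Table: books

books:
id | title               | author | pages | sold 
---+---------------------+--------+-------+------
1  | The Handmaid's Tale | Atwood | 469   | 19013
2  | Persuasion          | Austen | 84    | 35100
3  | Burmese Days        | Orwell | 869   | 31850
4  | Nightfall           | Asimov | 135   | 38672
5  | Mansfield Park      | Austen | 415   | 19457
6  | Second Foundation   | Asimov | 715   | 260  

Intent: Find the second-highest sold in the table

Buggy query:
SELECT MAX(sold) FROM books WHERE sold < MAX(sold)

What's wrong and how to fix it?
Bug: MAX(sold) on the right of the comparison is an aggregate-in-WHERE error

Fix: Put the inner MAX in a scalar subquery

Corrected query:
SELECT MAX(sold) FROM books WHERE sold < (SELECT MAX(sold) FROM books)

Result:
MAX(sold)
---------
35100    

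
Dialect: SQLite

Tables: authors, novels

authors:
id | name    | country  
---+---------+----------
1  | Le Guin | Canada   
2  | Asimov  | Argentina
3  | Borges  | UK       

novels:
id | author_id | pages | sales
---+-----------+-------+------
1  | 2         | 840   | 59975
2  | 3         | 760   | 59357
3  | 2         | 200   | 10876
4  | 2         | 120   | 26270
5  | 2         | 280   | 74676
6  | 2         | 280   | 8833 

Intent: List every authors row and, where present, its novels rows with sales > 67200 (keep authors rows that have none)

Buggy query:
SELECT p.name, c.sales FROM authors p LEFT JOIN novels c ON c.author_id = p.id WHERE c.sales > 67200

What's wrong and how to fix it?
Bug: A WHERE condition on the right-hand table after LEFT JOIN drops unmatched parents

Fix: Move the right-table condition into the ON clause so unmatched parents are kept

Corrected query:
SELECT p.name, c.sales FROM authors p LEFT JOIN novels c ON c.author_id = p.id AND c.sales > 67200

Result:
name    | sales
--------+------
Le Guin | NULL 
Asimov  | 74676
Borges  | NULL 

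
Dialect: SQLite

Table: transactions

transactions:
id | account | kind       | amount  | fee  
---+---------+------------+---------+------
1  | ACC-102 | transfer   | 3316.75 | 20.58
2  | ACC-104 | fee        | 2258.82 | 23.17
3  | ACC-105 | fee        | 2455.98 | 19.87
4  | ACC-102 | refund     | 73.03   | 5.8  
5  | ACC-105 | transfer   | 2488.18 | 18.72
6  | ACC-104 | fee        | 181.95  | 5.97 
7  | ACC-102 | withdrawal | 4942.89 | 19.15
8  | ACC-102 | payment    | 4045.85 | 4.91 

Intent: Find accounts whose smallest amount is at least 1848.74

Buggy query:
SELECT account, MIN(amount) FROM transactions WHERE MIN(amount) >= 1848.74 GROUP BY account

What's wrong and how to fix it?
Bug: Aggregates like MIN are computed per group after WHERE runs

Fix: Replace WHERE with HAVING after the GROUP BY

Corrected query:
SELECT account, MIN(amount) FROM transactions GROUP BY account HAVING MIN(amount) >= 1848.74

Result:
account | MIN(amount)
--------+------------
ACC-105 | 2455.98    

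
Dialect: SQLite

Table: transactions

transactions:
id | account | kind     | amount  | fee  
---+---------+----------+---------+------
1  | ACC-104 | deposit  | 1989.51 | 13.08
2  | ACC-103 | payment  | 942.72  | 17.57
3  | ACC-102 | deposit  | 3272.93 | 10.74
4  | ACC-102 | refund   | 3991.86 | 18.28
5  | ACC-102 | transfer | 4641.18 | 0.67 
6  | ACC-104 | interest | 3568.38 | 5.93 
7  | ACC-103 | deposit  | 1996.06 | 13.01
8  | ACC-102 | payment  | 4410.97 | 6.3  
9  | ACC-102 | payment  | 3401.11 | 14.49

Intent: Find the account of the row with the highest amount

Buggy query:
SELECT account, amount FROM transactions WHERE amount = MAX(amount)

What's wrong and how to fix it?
Bug: WHERE is evaluated per row; an aggregate over the whole table isn't defined there

Fix: Wrap MAX in a scalar subquery so WHERE compares against a single value

Corrected query:
SELECT account, amount FROM transactions WHERE amount = (SELECT MAX(amount) FROM transactions)

Result:
account | amount 
--------+--------
ACC-102 | 4641.18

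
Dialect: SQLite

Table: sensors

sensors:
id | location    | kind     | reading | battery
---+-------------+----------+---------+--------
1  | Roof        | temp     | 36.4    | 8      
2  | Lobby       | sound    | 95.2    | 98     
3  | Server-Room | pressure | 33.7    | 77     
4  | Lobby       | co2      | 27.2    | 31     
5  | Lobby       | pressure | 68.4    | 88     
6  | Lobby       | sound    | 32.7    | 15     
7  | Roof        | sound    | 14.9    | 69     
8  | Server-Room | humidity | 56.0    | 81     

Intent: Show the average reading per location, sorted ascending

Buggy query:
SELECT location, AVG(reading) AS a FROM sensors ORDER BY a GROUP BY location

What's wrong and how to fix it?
Bug: ORDER BY appears before GROUP BY; SQL clause order requires GROUP BY first

Fix: Reorder: SELECT … FROM … GROUP BY … ORDER BY …

Corrected query:
SELECT location, AVG(reading) AS a FROM sensors GROUP BY location ORDER BY a

Result:
location    | a     
------------+-------
Roof        | 25.65 
Server-Room | 44.85 
Lobby       | 55.875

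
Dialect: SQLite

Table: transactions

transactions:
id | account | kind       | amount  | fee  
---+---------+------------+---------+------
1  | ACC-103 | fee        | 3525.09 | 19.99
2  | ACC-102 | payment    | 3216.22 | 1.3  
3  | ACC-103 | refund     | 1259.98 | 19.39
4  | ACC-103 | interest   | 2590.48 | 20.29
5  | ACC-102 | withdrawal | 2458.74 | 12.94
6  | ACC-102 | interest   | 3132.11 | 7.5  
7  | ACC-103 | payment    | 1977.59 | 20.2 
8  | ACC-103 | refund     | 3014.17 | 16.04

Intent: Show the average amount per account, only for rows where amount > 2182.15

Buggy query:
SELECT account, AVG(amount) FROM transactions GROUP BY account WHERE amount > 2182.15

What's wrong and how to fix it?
Bug: WHERE cannot follow GROUP BY

Fix: Move the WHERE clause before GROUP BY

Corrected query:
SELECT account, AVG(amount) FROM transactions WHERE amount > 2182.15 GROUP BY account

Result:
account | AVG(amount)
--------+------------
ACC-102 | 2935.69    
ACC-103 | 3043.246667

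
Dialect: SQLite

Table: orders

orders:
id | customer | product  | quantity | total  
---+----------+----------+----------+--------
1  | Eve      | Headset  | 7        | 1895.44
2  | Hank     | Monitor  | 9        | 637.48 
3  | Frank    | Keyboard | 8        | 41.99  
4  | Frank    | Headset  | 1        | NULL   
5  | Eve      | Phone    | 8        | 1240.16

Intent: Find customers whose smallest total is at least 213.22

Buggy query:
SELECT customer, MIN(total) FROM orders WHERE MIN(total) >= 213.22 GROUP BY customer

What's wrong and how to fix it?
Bug: MIN() in WHERE is a misuse of aggregate

Fix: Use HAVING for the per-group MIN condition

Corrected query:
SELECT customer, MIN(total) FROM orders GROUP BY customer HAVING MIN(total) >= 213.22

Result:
customer | MIN(total)
---------+-----------
Eve      | 1240.16   
Hank     | 637.48    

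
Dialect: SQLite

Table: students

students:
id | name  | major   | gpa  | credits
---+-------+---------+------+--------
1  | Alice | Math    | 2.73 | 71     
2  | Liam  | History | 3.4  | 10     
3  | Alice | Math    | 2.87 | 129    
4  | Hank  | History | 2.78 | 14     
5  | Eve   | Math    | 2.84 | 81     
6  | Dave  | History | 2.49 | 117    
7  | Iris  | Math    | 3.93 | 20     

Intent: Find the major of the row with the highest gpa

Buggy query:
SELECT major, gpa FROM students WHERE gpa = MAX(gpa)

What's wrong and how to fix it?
Bug: MAX(gpa) is an aggregate and cannot be used directly in WHERE

Fix: Wrap MAX in a scalar subquery so WHERE compares against a single value

Corrected query:
SELECT major, gpa FROM students WHERE gpa = (SELECT MAX(gpa) FROM students)

Result:
major | gpa 
------+-----
Math  | 3.93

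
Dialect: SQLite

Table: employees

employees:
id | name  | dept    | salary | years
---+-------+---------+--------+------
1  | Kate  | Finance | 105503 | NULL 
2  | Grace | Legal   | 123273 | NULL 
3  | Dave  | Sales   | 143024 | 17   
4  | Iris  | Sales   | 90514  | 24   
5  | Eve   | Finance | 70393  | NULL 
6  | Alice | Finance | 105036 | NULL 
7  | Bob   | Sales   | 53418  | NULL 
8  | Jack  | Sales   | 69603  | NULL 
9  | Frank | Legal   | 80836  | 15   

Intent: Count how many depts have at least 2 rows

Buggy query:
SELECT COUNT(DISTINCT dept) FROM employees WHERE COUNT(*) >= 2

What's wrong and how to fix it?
Bug: WHERE filters individual rows, not groups, so a group-level COUNT is invalid there

Fix: Group first with HAVING COUNT(*) >= 2, then COUNT the resulting groups

Corrected query:
SELECT COUNT(*) FROM (SELECT dept FROM employees GROUP BY dept HAVING COUNT(*) >= 2)

Result:
COUNT(*)
--------
3       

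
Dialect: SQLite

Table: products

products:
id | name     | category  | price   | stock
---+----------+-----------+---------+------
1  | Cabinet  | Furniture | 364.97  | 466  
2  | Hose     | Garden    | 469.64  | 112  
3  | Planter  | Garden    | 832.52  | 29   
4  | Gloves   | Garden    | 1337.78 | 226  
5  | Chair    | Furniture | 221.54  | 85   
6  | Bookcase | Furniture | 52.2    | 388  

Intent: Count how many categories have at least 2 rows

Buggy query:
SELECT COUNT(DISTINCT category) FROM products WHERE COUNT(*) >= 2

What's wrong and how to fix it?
Bug: COUNT(*) cannot appear in WHERE; the per-group count doesn't exist yet

Fix: Use a subquery that GROUPs and filters with HAVING, then count its rows

Corrected query:
SELECT COUNT(*) FROM (SELECT category FROM products GROUP BY category HAVING COUNT(*) >= 2)

Result:
COUNT(*)
--------
2       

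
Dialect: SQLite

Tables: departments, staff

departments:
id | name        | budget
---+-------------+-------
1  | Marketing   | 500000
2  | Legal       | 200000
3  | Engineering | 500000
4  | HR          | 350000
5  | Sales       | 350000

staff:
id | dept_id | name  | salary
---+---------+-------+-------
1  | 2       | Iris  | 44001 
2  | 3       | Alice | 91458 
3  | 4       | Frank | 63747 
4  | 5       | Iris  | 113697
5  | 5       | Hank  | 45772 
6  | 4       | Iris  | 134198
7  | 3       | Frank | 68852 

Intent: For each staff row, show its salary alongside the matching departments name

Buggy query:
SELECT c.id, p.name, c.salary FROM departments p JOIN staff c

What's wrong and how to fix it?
Bug: Missing join condition: each staff row is matched to all departments rows instead of just its own

Fix: Add ON c.dept_id = p.id to the JOIN

Corrected query:
SELECT c.id, p.name, c.salary FROM departments p JOIN staff c ON c.dept_id = p.id

Result:
id | name        | salary
---+-------------+-------
1  | Legal       | 44001 
2  | Engineering | 91458 
3  | HR          | 63747 
4  | Sales       | 113697
5  | Sales       | 45772 
6  | HR          | 134198
7  | Engineering | 68852 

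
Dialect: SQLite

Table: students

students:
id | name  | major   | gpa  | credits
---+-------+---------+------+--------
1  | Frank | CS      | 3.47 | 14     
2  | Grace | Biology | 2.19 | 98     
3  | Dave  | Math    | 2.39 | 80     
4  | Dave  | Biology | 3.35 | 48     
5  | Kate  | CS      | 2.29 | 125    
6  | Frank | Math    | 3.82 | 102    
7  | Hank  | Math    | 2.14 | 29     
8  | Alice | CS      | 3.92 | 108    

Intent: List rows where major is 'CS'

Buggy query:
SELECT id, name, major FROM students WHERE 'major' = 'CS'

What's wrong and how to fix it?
Bug: Single quotes denote string literals in SQL; the column name is being compared as a constant string

Fix: Remove the quotes around the column name (or use double quotes for an identifier)

Corrected query:
SELECT id, name, major FROM students WHERE major = 'CS'

Result:
id | name  | major
---+-------+------
1  | Frank | CS   
5  | Kate  | CS   
8  | Alice | CS   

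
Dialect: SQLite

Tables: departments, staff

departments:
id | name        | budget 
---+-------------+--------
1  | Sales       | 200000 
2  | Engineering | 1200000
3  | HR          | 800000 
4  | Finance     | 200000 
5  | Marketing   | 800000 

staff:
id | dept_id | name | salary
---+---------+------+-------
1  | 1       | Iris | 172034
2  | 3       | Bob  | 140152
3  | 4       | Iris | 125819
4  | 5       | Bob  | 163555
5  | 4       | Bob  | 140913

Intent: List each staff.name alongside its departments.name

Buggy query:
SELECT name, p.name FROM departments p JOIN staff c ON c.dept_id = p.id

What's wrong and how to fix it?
Bug: 'name' exists in both joined tables, so the database can't tell which one is meant

Fix: Prefix ambiguous columns with the table alias

Corrected query:
SELECT c.name, p.name FROM departments p JOIN staff c ON c.dept_id = p.id

Result:
name | name     
-----+----------
Iris | Sales    
Bob  | HR       
Iris | Finance  
Bob  | Marketing
Bob  | Finance  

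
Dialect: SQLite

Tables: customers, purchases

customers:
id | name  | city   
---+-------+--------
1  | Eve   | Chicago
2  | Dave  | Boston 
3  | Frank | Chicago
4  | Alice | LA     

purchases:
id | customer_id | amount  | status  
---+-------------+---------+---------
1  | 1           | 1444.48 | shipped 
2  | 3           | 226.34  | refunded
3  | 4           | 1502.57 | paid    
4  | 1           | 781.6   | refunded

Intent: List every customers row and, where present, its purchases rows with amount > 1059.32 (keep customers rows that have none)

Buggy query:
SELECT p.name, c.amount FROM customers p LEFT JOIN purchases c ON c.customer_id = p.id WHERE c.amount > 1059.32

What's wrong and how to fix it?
Bug: Filtering c.amount in WHERE discards the NULL rows produced by LEFT JOIN, turning it into an inner join

Fix: Put 'c.amount > 1059.32' in the JOIN's ON clause instead of WHERE

Corrected query:
SELECT p.name, c.amount FROM customers p LEFT JOIN purchases c ON c.customer_id = p.id AND c.amount > 1059.32

Result:
name  | amount 
------+--------
Eve   | 1444.48
Dave  | NULL   
Frank | NULL   
Alice | 1502.57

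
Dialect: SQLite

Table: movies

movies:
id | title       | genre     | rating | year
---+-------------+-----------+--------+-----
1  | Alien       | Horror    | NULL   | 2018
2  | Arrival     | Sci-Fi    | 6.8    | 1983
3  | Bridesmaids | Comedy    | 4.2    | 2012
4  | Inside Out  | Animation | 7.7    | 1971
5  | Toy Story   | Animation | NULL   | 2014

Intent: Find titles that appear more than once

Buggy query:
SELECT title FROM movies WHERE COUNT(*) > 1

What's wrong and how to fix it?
Bug: COUNT(*) is an aggregate and cannot be used in WHERE

Fix: Group first, then use HAVING for the count condition

Corrected query:
SELECT title FROM movies GROUP BY title HAVING COUNT(*) > 1

Result:
(no rows)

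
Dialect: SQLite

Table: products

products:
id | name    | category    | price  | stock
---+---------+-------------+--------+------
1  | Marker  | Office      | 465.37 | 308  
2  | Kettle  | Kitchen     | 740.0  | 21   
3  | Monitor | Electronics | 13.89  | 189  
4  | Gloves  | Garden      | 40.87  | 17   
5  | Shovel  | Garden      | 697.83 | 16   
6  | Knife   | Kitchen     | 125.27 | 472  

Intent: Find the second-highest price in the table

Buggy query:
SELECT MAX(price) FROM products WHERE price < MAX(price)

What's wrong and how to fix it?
Bug: MAX(price) on the right of the comparison is an aggregate-in-WHERE error

Fix: Put the inner MAX in a scalar subquery

Corrected query:
SELECT MAX(price) FROM products WHERE price < (SELECT MAX(price) FROM products)

Result:
MAX(price)
----------
697.83    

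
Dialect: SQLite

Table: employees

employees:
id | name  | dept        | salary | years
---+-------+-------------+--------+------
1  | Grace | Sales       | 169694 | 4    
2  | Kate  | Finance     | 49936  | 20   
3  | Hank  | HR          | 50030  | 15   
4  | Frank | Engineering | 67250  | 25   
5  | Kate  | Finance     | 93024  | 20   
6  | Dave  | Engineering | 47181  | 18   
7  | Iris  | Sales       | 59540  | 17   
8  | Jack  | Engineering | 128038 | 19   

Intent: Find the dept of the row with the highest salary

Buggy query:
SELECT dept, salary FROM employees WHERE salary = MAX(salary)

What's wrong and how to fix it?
Bug: WHERE is evaluated per row; an aggregate over the whole table isn't defined there

Fix: Use a subquery: WHERE salary = (SELECT MAX(salary) FROM employees)

Corrected query:
SELECT dept, salary FROM employees WHERE salary = (SELECT MAX(salary) FROM employees)

Result:
dept  | salary
------+-------
Sales | 169694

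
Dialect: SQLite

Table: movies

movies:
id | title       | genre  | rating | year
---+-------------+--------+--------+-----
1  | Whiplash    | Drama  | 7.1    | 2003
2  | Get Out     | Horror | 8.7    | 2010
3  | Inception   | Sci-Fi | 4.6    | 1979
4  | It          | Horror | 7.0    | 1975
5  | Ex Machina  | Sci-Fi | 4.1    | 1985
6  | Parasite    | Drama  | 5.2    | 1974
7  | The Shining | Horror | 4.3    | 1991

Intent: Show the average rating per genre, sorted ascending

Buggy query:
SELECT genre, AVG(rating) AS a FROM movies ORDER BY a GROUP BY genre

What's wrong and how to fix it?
Bug: ORDER BY appears before GROUP BY; SQL clause order requires GROUP BY first

Fix: Move ORDER BY to the end, after GROUP BY

Corrected query:
SELECT genre, AVG(rating) AS a FROM movies GROUP BY genre ORDER BY a

Result:
genre  | a       
-------+---------
Sci-Fi | 4.35    
Drama  | 6.15    
Horror | 6.666667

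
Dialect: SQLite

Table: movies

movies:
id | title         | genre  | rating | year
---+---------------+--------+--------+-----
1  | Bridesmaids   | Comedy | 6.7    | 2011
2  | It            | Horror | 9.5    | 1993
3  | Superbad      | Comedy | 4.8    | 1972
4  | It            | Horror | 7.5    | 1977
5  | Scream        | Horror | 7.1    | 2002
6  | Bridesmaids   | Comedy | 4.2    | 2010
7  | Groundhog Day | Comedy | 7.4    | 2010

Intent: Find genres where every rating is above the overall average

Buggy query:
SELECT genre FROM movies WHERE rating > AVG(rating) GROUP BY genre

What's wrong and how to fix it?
Bug: WHERE evaluates per row before aggregation, so AVG() is unavailable

Fix: Compute the overall average in a scalar subquery and compare each group's MIN against it in HAVING

Corrected query:
SELECT genre FROM movies GROUP BY genre HAVING MIN(rating) > (SELECT AVG(rating) FROM movies)

Result:
genre 
------
Horror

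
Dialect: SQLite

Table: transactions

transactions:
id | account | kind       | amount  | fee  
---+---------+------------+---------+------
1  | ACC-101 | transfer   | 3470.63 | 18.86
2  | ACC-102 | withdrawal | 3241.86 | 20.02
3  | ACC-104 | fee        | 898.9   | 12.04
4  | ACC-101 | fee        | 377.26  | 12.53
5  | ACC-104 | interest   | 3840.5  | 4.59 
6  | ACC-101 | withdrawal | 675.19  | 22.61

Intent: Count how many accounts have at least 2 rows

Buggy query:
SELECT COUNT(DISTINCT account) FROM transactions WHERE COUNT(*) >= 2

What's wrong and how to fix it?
Bug: COUNT(*) cannot appear in WHERE; the per-group count doesn't exist yet

Fix: Use a subquery that GROUPs and filters with HAVING, then count its rows

Corrected query:
SELECT COUNT(*) FROM (SELECT account FROM transactions GROUP BY account HAVING COUNT(*) >= 2)

Result:
COUNT(*)
--------
2       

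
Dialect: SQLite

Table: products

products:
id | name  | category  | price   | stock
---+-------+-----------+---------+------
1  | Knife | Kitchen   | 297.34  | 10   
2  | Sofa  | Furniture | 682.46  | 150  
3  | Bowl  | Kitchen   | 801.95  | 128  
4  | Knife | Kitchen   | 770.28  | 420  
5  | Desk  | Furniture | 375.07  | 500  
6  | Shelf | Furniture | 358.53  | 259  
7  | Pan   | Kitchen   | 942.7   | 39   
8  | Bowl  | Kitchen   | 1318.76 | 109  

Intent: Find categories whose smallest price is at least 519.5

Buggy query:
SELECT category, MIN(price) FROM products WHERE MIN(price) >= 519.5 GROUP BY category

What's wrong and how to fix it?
Bug: Aggregates like MIN are computed per group after WHERE runs

Fix: Use HAVING for the per-group MIN condition

Corrected query:
SELECT category, MIN(price) FROM products GROUP BY category HAVING MIN(price) >= 519.5

Result:
(no rows)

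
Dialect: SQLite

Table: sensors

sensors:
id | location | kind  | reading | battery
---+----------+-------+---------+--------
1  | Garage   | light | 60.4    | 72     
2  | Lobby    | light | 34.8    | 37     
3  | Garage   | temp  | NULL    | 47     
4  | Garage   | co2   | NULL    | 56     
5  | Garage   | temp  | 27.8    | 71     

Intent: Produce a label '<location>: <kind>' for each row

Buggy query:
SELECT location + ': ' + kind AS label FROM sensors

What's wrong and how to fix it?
Bug: '+' is numeric addition; on text columns SQLite converts them to 0 instead of concatenating

Fix: Replace + with || to concatenate text

Corrected query:
SELECT location || ': ' || kind AS label FROM sensors

Result:
label        
-------------
Garage: light
Lobby: light 
Garage: temp 
Garage: co2  
Garage: temp 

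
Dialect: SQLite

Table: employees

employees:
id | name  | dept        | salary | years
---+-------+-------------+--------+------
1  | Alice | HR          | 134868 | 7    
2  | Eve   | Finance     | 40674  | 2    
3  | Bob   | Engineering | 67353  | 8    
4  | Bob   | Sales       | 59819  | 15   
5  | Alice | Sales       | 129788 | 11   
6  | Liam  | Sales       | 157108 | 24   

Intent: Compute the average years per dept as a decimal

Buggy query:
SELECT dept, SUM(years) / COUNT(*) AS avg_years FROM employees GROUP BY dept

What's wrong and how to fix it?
Bug: Both operands are integers, so '/' performs integer division and truncates

Fix: Cast one side to REAL so the division keeps the fractional part

Corrected query:
SELECT dept, SUM(years) * 1.0 / COUNT(*) AS avg_years FROM employees GROUP BY dept

Result:
dept        | avg_years
------------+----------
Engineering | 8        
Finance     | 2        
HR          | 7        
Sales       | 16.666667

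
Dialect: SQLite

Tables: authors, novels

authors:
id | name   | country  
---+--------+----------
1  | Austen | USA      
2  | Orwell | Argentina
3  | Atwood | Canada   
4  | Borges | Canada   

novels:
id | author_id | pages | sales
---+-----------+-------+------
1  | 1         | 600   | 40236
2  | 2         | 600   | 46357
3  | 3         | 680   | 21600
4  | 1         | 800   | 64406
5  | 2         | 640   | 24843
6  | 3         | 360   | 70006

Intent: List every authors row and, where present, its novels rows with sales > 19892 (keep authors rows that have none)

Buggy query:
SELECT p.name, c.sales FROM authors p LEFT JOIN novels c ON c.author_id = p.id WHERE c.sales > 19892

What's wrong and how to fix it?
Bug: Filtering c.sales in WHERE discards the NULL rows produced by LEFT JOIN, turning it into an inner join

Fix: Put 'c.sales > 19892' in the JOIN's ON clause instead of WHERE

Corrected query:
SELECT p.name, c.sales FROM authors p LEFT JOIN novels c ON c.author_id = p.id AND c.sales > 19892

Result:
name   | sales
-------+------
Austen | 40236
Austen | 64406
Orwell | 24843
Orwell | 46357
Atwood | 21600
Atwood | 70006
Borges | NULL 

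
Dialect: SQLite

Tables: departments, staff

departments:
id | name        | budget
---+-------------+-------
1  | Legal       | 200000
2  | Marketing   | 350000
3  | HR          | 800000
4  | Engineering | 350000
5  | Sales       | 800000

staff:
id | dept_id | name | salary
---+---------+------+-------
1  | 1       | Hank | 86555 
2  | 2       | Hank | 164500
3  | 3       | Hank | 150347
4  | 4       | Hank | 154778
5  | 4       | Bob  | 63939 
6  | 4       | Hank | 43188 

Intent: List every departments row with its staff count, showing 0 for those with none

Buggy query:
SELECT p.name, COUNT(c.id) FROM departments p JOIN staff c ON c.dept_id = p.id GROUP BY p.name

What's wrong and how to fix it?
Bug: An inner join excludes parents with zero children

Fix: Switch to LEFT JOIN to retain unmatched parent rows

Corrected query:
SELECT p.name, COUNT(c.id) FROM departments p LEFT JOIN staff c ON c.dept_id = p.id GROUP BY p.name

Result:
name        | COUNT(c.id)
------------+------------
Engineering | 3          
HR          | 1          
Legal       | 1          
Marketing   | 1          
Sales       | 0          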